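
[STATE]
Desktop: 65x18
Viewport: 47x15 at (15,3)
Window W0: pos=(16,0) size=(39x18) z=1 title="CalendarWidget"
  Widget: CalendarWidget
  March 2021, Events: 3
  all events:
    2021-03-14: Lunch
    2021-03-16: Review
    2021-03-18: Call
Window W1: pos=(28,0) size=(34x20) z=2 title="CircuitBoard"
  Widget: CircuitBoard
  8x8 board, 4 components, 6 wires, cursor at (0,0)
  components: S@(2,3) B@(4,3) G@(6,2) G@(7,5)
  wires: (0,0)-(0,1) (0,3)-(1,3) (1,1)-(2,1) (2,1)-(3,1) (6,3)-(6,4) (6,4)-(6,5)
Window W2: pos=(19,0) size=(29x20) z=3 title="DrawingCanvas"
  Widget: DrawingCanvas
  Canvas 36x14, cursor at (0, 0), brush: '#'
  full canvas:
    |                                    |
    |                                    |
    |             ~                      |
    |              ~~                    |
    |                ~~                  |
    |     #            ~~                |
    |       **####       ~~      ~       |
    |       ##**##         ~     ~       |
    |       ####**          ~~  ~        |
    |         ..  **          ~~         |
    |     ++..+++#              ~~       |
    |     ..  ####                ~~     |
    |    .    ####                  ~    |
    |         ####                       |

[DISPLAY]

 ┃  ┃+                          ┃             ┃
 ┃Mo┃                           ┃             ┃
 ┃ 1┃             ~             ┃             ┃
 ┃ 8┃              ~~           ┃             ┃
 ┃15┃                ~~         ┃             ┃
 ┃22┃     #            ~~       ┃             ┃
 ┃29┃       **####       ~~     ┃             ┃
 ┃  ┃       ##**##         ~    ┃             ┃
 ┃  ┃       ####**          ~~  ┃             ┃
 ┃  ┃         ..  **          ~~┃             ┃
 ┃  ┃     ++..+++#              ┃             ┃
 ┃  ┃     ..  ####              ┃             ┃
 ┃  ┃    .    ####              ┃             ┃
 ┃  ┃         ####              ┃ · ─ ·       ┃
 ┗━━┃                           ┃             ┃


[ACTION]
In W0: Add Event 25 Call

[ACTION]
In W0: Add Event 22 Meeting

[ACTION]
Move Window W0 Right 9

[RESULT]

    ┃+                          ┃             ┃
    ┃                           ┃             ┃
    ┃             ~             ┃             ┃
    ┃              ~~           ┃             ┃
    ┃                ~~         ┃             ┃
    ┃     #            ~~       ┃             ┃
    ┃       **####       ~~     ┃             ┃
    ┃       ##**##         ~    ┃             ┃
    ┃       ####**          ~~  ┃             ┃
    ┃         ..  **          ~~┃             ┃
    ┃     ++..+++#              ┃             ┃
    ┃     ..  ####              ┃             ┃
    ┃    .    ####              ┃             ┃
    ┃         ####              ┃ · ─ ·       ┃
    ┃                           ┃             ┃


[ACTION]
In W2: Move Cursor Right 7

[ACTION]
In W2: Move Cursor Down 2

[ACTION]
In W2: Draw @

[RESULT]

    ┃                           ┃             ┃
    ┃                           ┃             ┃
    ┃       @     ~             ┃             ┃
    ┃              ~~           ┃             ┃
    ┃                ~~         ┃             ┃
    ┃     #            ~~       ┃             ┃
    ┃       **####       ~~     ┃             ┃
    ┃       ##**##         ~    ┃             ┃
    ┃       ####**          ~~  ┃             ┃
    ┃         ..  **          ~~┃             ┃
    ┃     ++..+++#              ┃             ┃
    ┃     ..  ####              ┃             ┃
    ┃    .    ####              ┃             ┃
    ┃         ####              ┃ · ─ ·       ┃
    ┃                           ┃             ┃


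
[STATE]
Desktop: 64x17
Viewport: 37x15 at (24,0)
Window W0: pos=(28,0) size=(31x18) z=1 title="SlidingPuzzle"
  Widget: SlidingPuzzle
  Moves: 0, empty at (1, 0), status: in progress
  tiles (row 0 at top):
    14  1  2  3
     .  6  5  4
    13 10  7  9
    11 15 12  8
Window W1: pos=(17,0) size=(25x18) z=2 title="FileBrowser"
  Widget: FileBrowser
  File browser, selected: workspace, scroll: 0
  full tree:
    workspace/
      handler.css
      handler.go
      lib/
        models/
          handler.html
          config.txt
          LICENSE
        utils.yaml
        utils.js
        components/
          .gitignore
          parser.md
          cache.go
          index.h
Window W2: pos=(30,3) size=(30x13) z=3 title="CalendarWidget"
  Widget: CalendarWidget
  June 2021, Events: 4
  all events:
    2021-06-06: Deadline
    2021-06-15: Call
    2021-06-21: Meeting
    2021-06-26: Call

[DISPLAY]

━━━━━━━━━━━━━━━━━┓━━━━━━━━━━━━━━━━┓  
rowser           ┃e               ┃  
─────────────────┨────────────────┨  
worksp┏━━━━━━━━━━━━━━━━━━━━━━━━━━━━┓ 
ndler.┃ CalendarWidget             ┃ 
ndler.┠────────────────────────────┨ 
] lib/┃         June 2021          ┃ 
      ┃Mo Tu We Th Fr Sa Su        ┃ 
      ┃    1  2  3  4  5  6*       ┃ 
      ┃ 7  8  9 10 11 12 13        ┃ 
      ┃14 15* 16 17 18 19 20       ┃ 
      ┃21* 22 23 24 25 26* 27      ┃ 
      ┃28 29 30                    ┃ 
      ┃                            ┃ 
      ┃                            ┃ 


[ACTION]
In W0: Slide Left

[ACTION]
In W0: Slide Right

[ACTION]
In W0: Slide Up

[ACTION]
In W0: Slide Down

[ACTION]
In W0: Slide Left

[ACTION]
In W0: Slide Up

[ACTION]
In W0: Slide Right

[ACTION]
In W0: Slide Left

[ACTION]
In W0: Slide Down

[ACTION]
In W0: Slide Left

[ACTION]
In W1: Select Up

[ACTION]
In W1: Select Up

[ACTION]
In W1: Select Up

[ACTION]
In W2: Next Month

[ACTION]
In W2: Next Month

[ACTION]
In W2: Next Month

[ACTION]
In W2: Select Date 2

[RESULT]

━━━━━━━━━━━━━━━━━┓━━━━━━━━━━━━━━━━┓  
rowser           ┃e               ┃  
─────────────────┨────────────────┨  
worksp┏━━━━━━━━━━━━━━━━━━━━━━━━━━━━┓ 
ndler.┃ CalendarWidget             ┃ 
ndler.┠────────────────────────────┨ 
] lib/┃       September 2021       ┃ 
      ┃Mo Tu We Th Fr Sa Su        ┃ 
      ┃       1 [ 2]  3  4  5      ┃ 
      ┃ 6  7  8  9 10 11 12        ┃ 
      ┃13 14 15 16 17 18 19        ┃ 
      ┃20 21 22 23 24 25 26        ┃ 
      ┃27 28 29 30                 ┃ 
      ┃                            ┃ 
      ┃                            ┃ 


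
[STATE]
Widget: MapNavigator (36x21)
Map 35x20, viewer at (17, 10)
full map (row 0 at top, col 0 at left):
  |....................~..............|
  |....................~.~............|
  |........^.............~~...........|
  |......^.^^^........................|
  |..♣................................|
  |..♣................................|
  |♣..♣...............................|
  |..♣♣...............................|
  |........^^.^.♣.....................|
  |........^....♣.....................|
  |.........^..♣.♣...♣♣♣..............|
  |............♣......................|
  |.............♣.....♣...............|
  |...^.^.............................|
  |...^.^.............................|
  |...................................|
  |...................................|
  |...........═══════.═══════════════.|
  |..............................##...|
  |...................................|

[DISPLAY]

 ....................~..............
 ....................~.~............
 ........^.............~~...........
 ......^.^^^........................
 ..♣................................
 ..♣................................
 ♣..♣...............................
 ..♣♣...............................
 ........^^.^.♣.....................
 ........^....♣.....................
 .........^..♣.♣..@♣♣♣..............
 ............♣......................
 .............♣.....♣...............
 ...^.^.............................
 ...^.^.............................
 ...................................
 ...................................
 ...........═══════.═══════════════.
 ..............................##...
 ...................................
                                    


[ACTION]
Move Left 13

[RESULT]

              ....................~.
              ....................~.
              ........^.............
              ......^.^^^...........
              ..♣...................
              ..♣...................
              ♣..♣..................
              ..♣♣..................
              ........^^.^.♣........
              ........^....♣........
              ....@....^..♣.♣...♣♣♣.
              ............♣.........
              .............♣.....♣..
              ...^.^................
              ...^.^................
              ......................
              ......................
              ...........═══════.═══
              ......................
              ......................
                                    


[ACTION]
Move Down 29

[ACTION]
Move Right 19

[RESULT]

...^....♣.....................      
....^..♣.♣...♣♣♣..............      
.......♣......................      
........♣.....♣...............      
^.............................      
^.............................      
..............................      
..............................      
......═══════.═══════════════.      
.........................##...      
..................@...........      
                                    
                                    
                                    
                                    
                                    
                                    
                                    
                                    
                                    
                                    


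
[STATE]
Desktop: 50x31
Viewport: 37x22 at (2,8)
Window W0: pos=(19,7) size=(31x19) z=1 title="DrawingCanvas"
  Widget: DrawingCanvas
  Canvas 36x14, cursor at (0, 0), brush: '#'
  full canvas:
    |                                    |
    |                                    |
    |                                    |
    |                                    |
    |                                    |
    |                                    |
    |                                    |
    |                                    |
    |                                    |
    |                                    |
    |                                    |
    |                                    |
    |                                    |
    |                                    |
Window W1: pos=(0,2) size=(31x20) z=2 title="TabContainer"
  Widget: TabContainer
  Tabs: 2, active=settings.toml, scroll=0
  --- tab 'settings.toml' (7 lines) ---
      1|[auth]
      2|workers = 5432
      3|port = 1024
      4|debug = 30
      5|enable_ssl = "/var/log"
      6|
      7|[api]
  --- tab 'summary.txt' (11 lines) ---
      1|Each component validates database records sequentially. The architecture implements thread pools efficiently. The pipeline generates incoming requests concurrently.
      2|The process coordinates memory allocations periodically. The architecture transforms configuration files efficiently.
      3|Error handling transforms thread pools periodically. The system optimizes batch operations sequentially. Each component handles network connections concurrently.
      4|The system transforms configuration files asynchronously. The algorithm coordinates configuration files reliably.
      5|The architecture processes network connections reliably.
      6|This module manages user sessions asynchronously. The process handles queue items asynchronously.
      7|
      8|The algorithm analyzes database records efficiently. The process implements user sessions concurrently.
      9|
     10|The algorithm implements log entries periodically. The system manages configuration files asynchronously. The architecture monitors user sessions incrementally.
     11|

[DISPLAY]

orkers = 5432               ┃vas     
ort = 1024                  ┃────────
ebug = 30                   ┃        
nable_ssl = "/var/log"      ┃        
                            ┃        
api]                        ┃        
                            ┃        
                            ┃        
                            ┃        
                            ┃        
                            ┃        
                            ┃        
                            ┃        
━━━━━━━━━━━━━━━━━━━━━━━━━━━━┛        
                 ┃                   
                 ┃                   
                 ┃                   
                 ┗━━━━━━━━━━━━━━━━━━━
                                     
                                     
                                     
                                     


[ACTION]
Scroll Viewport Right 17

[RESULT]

32               ┃vas               ┃
                 ┃──────────────────┨
                 ┃                  ┃
 "/var/log"      ┃                  ┃
                 ┃                  ┃
                 ┃                  ┃
                 ┃                  ┃
                 ┃                  ┃
                 ┃                  ┃
                 ┃                  ┃
                 ┃                  ┃
                 ┃                  ┃
                 ┃                  ┃
━━━━━━━━━━━━━━━━━┛                  ┃
      ┃                             ┃
      ┃                             ┃
      ┃                             ┃
      ┗━━━━━━━━━━━━━━━━━━━━━━━━━━━━━┛
                                     
                                     
                                     
                                     


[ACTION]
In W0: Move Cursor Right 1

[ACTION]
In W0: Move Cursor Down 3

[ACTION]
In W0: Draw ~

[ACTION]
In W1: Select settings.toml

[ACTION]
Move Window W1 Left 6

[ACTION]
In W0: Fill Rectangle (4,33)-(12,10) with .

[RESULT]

32               ┃vas               ┃
                 ┃──────────────────┨
                 ┃                  ┃
 "/var/log"      ┃                  ┃
                 ┃                  ┃
                 ┃                  ┃
                 ┃..................┃
                 ┃..................┃
                 ┃..................┃
                 ┃..................┃
                 ┃..................┃
                 ┃..................┃
                 ┃..................┃
━━━━━━━━━━━━━━━━━┛..................┃
      ┃          ...................┃
      ┃                             ┃
      ┃                             ┃
      ┗━━━━━━━━━━━━━━━━━━━━━━━━━━━━━┛
                                     
                                     
                                     
                                     


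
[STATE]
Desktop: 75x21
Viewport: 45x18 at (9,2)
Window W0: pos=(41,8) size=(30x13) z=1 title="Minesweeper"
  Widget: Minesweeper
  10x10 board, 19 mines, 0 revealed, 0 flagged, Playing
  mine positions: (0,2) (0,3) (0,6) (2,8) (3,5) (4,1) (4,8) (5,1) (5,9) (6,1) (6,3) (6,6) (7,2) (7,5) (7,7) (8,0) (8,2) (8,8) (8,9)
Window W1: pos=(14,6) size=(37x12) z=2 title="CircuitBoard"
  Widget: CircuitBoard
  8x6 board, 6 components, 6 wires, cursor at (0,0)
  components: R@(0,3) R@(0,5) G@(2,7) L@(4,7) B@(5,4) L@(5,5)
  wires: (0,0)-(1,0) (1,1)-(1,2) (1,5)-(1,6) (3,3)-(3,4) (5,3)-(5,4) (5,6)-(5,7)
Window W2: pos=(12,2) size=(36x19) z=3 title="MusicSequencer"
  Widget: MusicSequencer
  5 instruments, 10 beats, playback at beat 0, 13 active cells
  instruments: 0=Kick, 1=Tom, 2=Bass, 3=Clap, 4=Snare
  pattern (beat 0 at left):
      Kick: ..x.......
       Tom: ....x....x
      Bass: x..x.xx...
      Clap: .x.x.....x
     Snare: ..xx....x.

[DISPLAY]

   ┏━━━━━━━━━━━━━━━━━━━━━━━━━━━━━━━━━━┓      
   ┃ MusicSequencer                   ┃      
   ┠──────────────────────────────────┨      
   ┃      ▼123456789                  ┃      
   ┃  Kick··█·······                  ┃━━┓   
   ┃   Tom····█····█                  ┃  ┃   
   ┃  Bass█··█·██···                  ┃──┨━━━
   ┃  Clap·█·█·····█                  ┃  ┃per
   ┃ Snare··██····█·                  ┃  ┃───
   ┃                                  ┃  ┃■  
   ┃                                  ┃  ┃■  
   ┃                                  ┃  ┃■  
   ┃                                  ┃  ┃■  
   ┃                                  ┃  ┃■  
   ┃                                  ┃  ┃■  
   ┃                                  ┃━━┛■  
   ┃                                  ┃■■■■  
   ┃                                  ┃■■■■  


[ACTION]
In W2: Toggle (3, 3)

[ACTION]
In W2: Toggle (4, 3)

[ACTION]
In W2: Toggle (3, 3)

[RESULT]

   ┏━━━━━━━━━━━━━━━━━━━━━━━━━━━━━━━━━━┓      
   ┃ MusicSequencer                   ┃      
   ┠──────────────────────────────────┨      
   ┃      ▼123456789                  ┃      
   ┃  Kick··█·······                  ┃━━┓   
   ┃   Tom····█····█                  ┃  ┃   
   ┃  Bass█··█·██···                  ┃──┨━━━
   ┃  Clap·█·█·····█                  ┃  ┃per
   ┃ Snare··█·····█·                  ┃  ┃───
   ┃                                  ┃  ┃■  
   ┃                                  ┃  ┃■  
   ┃                                  ┃  ┃■  
   ┃                                  ┃  ┃■  
   ┃                                  ┃  ┃■  
   ┃                                  ┃  ┃■  
   ┃                                  ┃━━┛■  
   ┃                                  ┃■■■■  
   ┃                                  ┃■■■■  


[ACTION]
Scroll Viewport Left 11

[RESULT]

            ┏━━━━━━━━━━━━━━━━━━━━━━━━━━━━━━━━
            ┃ MusicSequencer                 
            ┠────────────────────────────────
            ┃      ▼123456789                
            ┃  Kick··█·······                
            ┃   Tom····█····█                
            ┃  Bass█··█·██···                
            ┃  Clap·█·█·····█                
            ┃ Snare··█·····█·                
            ┃                                
            ┃                                
            ┃                                
            ┃                                
            ┃                                
            ┃                                
            ┃                                
            ┃                                
            ┃                                


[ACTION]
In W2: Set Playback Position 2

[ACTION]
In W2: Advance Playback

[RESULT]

            ┏━━━━━━━━━━━━━━━━━━━━━━━━━━━━━━━━
            ┃ MusicSequencer                 
            ┠────────────────────────────────
            ┃      012▼456789                
            ┃  Kick··█·······                
            ┃   Tom····█····█                
            ┃  Bass█··█·██···                
            ┃  Clap·█·█·····█                
            ┃ Snare··█·····█·                
            ┃                                
            ┃                                
            ┃                                
            ┃                                
            ┃                                
            ┃                                
            ┃                                
            ┃                                
            ┃                                


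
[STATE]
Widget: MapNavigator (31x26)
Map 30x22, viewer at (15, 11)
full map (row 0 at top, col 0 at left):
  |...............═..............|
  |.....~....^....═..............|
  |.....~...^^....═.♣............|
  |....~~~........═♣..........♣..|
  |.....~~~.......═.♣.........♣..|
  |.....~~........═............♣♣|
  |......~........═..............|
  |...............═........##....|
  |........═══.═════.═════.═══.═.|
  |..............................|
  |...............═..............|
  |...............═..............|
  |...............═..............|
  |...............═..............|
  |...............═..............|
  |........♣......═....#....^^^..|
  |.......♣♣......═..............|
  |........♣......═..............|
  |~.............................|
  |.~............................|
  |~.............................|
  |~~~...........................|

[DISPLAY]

                               
                               
...............═.............. 
.....~....^....═.............. 
.....~...^^....═.♣............ 
....~~~........═♣..........♣.. 
.....~~~.......═.♣.........♣.. 
.....~~........═............♣♣ 
......~........═.............. 
...............═........##.... 
........═══.═════.═════.═══.═. 
.............................. 
...............═.............. 
...............@.............. 
...............═.............. 
...............═.............. 
...............═.............. 
........♣......═....#....^^^.. 
.......♣♣......═.............. 
........♣......═.............. 
~............................. 
.~............................ 
~............................. 
~~~........................... 
                               
                               


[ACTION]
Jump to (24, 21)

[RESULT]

══.═════.═════.═══.═.          
.....................          
......═..............          
......═..............          
......═..............          
......═..............          
......═..............          
......═....#....^^^..          
......═..............          
......═..............          
.....................          
.....................          
.....................          
...............@.....          
                               
                               
                               
                               
                               
                               
                               
                               
                               
                               
                               
                               


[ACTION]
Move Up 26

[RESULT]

                               
                               
                               
                               
                               
                               
                               
                               
                               
                               
                               
                               
                               
......═........@.....          
.^....═..............          
^^....═.♣............          
......═♣..........♣..          
......═.♣.........♣..          
......═............♣♣          
......═..............          
......═........##....          
══.═════.═════.═══.═.          
.....................          
......═..............          
......═..............          
......═..............          


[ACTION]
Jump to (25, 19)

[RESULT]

.....═..............           
.....═........##....           
═.═════.═════.═══.═.           
....................           
.....═..............           
.....═..............           
.....═..............           
.....═..............           
.....═..............           
.....═....#....^^^..           
.....═..............           
.....═..............           
....................           
...............@....           
....................           
....................           
                               
                               
                               
                               
                               
                               
                               
                               
                               
                               


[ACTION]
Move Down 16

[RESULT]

═.═════.═════.═══.═.           
....................           
.....═..............           
.....═..............           
.....═..............           
.....═..............           
.....═..............           
.....═....#....^^^..           
.....═..............           
.....═..............           
....................           
....................           
....................           
...............@....           
                               
                               
                               
                               
                               
                               
                               
                               
                               
                               
                               
                               


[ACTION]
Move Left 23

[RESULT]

             ........═══.═════.
             ..................
             ...............═..
             ...............═..
             ...............═..
             ...............═..
             ...............═..
             ........♣......═..
             .......♣♣......═..
             ........♣......═..
             ~.................
             .~................
             ~.................
             ~~@...............
                               
                               
                               
                               
                               
                               
                               
                               
                               
                               
                               
                               


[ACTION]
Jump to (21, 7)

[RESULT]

                               
                               
                               
                               
                               
                               
.........═..............       
....^....═..............       
...^^....═.♣............       
~........═♣..........♣..       
~~.......═.♣.........♣..       
~........═............♣♣       
~........═..............       
.........═.....@..##....       
..═══.═════.═════.═══.═.       
........................       
.........═..............       
.........═..............       
.........═..............       
.........═..............       
.........═..............       
..♣......═....#....^^^..       
.♣♣......═..............       
..♣......═..............       
........................       
........................       


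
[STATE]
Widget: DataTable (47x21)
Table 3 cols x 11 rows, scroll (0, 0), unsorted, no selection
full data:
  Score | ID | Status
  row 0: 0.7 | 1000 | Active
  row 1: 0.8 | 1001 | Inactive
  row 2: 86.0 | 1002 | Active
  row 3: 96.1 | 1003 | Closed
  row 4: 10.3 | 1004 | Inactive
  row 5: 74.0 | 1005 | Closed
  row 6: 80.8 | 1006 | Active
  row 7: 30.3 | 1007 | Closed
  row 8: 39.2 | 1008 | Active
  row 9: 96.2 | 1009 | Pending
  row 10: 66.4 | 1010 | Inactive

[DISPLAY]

Score│ID  │Status                              
─────┼────┼────────                            
0.7  │1000│Active                              
0.8  │1001│Inactive                            
86.0 │1002│Active                              
96.1 │1003│Closed                              
10.3 │1004│Inactive                            
74.0 │1005│Closed                              
80.8 │1006│Active                              
30.3 │1007│Closed                              
39.2 │1008│Active                              
96.2 │1009│Pending                             
66.4 │1010│Inactive                            
                                               
                                               
                                               
                                               
                                               
                                               
                                               
                                               


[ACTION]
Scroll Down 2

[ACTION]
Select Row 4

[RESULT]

Score│ID  │Status                              
─────┼────┼────────                            
0.7  │1000│Active                              
0.8  │1001│Inactive                            
86.0 │1002│Active                              
96.1 │1003│Closed                              
>0.3 │1004│Inactive                            
74.0 │1005│Closed                              
80.8 │1006│Active                              
30.3 │1007│Closed                              
39.2 │1008│Active                              
96.2 │1009│Pending                             
66.4 │1010│Inactive                            
                                               
                                               
                                               
                                               
                                               
                                               
                                               
                                               


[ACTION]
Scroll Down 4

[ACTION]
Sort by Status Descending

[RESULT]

Score│ID  │Status ▼                            
─────┼────┼────────                            
96.2 │1009│Pending                             
0.8  │1001│Inactive                            
10.3 │1004│Inactive                            
66.4 │1010│Inactive                            
>6.1 │1003│Closed                              
74.0 │1005│Closed                              
30.3 │1007│Closed                              
0.7  │1000│Active                              
86.0 │1002│Active                              
80.8 │1006│Active                              
39.2 │1008│Active                              
                                               
                                               
                                               
                                               
                                               
                                               
                                               
                                               


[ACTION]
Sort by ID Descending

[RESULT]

Score│ID ▼│Status                              
─────┼────┼────────                            
66.4 │1010│Inactive                            
96.2 │1009│Pending                             
39.2 │1008│Active                              
30.3 │1007│Closed                              
>0.8 │1006│Active                              
74.0 │1005│Closed                              
10.3 │1004│Inactive                            
96.1 │1003│Closed                              
86.0 │1002│Active                              
0.8  │1001│Inactive                            
0.7  │1000│Active                              
                                               
                                               
                                               
                                               
                                               
                                               
                                               
                                               


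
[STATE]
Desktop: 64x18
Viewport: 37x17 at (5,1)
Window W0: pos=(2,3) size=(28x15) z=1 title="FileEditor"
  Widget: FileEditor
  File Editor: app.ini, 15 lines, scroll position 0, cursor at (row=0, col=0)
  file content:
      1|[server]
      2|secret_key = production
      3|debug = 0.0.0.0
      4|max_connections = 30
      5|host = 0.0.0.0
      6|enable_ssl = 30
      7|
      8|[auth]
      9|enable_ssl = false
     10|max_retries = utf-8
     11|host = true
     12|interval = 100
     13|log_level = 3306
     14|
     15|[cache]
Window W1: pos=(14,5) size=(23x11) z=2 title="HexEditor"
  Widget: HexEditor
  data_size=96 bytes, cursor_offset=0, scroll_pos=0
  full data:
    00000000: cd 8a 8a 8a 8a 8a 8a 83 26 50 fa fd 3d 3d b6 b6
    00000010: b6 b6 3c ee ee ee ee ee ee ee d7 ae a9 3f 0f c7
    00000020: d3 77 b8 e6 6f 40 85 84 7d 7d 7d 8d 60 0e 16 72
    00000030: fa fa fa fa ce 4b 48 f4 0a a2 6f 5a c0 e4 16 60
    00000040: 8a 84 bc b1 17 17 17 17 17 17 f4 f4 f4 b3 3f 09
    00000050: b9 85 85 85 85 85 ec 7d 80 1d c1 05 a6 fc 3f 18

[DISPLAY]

                                     
                                     
━━━━━━━━━━━━━━━━━━━━━━━━┓            
ileEditor               ┃            
─────────┏━━━━━━━━━━━━━━━━━━━━━┓     
erver]   ┃ HexEditor           ┃     
cret_key ┠─────────────────────┨     
bug = 0.0┃00000000  CD 8a 8a 8a┃     
x_connect┃00000010  b6 b6 3c ee┃     
st = 0.0.┃00000020  d3 77 b8 e6┃     
able_ssl ┃00000030  fa fa fa fa┃     
         ┃00000040  8a 84 bc b1┃     
uth]     ┃00000050  b9 85 85 85┃     
able_ssl ┃                     ┃     
x_retries┗━━━━━━━━━━━━━━━━━━━━━┛     
st = true              ▼┃            
━━━━━━━━━━━━━━━━━━━━━━━━┛            


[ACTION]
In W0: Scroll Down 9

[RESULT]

                                     
                                     
━━━━━━━━━━━━━━━━━━━━━━━━┓            
ileEditor               ┃            
─────────┏━━━━━━━━━━━━━━━━━━━━━┓     
st = 0.0.┃ HexEditor           ┃     
able_ssl ┠─────────────────────┨     
         ┃00000000  CD 8a 8a 8a┃     
uth]     ┃00000010  b6 b6 3c ee┃     
able_ssl ┃00000020  d3 77 b8 e6┃     
x_retries┃00000030  fa fa fa fa┃     
st = true┃00000040  8a 84 bc b1┃     
terval = ┃00000050  b9 85 85 85┃     
g_level =┃                     ┃     
         ┗━━━━━━━━━━━━━━━━━━━━━┛     
ache]                  ▼┃            
━━━━━━━━━━━━━━━━━━━━━━━━┛            


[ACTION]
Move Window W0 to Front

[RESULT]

                                     
                                     
━━━━━━━━━━━━━━━━━━━━━━━━┓            
ileEditor               ┃            
────────────────────────┨━━━━━━┓     
st = 0.0.0.0           ▲┃      ┃     
able_ssl = 30          ░┃──────┨     
                       ░┃ 8a 8a┃     
uth]                   ░┃ 3c ee┃     
able_ssl = false       ░┃ b8 e6┃     
x_retries = utf-8      ░┃ fa fa┃     
st = true              ░┃ bc b1┃     
terval = 100           ░┃ 85 85┃     
g_level = 3306         ░┃      ┃     
                       █┃━━━━━━┛     
ache]                  ▼┃            
━━━━━━━━━━━━━━━━━━━━━━━━┛            


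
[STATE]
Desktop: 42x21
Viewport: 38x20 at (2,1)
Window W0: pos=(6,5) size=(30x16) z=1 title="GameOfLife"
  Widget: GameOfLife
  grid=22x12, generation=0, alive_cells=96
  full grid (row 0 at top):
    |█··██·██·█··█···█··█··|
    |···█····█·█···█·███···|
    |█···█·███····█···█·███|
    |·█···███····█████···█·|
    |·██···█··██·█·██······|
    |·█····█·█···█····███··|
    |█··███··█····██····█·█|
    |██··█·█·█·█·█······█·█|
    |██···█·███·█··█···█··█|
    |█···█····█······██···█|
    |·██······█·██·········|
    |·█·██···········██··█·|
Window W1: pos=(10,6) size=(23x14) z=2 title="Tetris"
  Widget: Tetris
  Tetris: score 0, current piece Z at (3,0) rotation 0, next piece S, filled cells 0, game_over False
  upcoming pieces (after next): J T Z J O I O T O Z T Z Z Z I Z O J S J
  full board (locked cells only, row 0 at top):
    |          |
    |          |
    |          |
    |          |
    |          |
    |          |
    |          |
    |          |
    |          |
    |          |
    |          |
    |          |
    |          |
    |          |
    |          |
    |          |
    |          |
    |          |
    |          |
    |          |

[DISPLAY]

                                      
                                      
                                      
                                      
    ┏━━━━━━━━━━━━━━━━━━━━━━━━━━━━┓    
    ┃ Ga┏━━━━━━━━━━━━━━━━━━━━━┓  ┃    
    ┠───┃ Tetris              ┃──┨    
    ┃Gen┠─────────────────────┨  ┃    
    ┃█··┃          │Next:     ┃  ┃    
    ┃···┃          │ ░░       ┃  ┃    
    ┃█··┃          │░░        ┃  ┃    
    ┃·█·┃          │          ┃  ┃    
    ┃·██┃          │          ┃  ┃    
    ┃·█·┃          │          ┃  ┃    
    ┃█··┃          │Score:    ┃  ┃    
    ┃██·┃          │0         ┃  ┃    
    ┃██·┃          │          ┃  ┃    
    ┃█··┃          │          ┃  ┃    
    ┃·██┗━━━━━━━━━━━━━━━━━━━━━┛  ┃    
    ┗━━━━━━━━━━━━━━━━━━━━━━━━━━━━┛    


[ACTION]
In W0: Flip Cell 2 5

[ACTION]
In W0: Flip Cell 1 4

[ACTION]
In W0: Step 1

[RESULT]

                                      
                                      
                                      
                                      
    ┏━━━━━━━━━━━━━━━━━━━━━━━━━━━━┓    
    ┃ Ga┏━━━━━━━━━━━━━━━━━━━━━┓  ┃    
    ┠───┃ Tetris              ┃──┨    
    ┃Gen┠─────────────────────┨  ┃    
    ┃···┃          │Next:     ┃  ┃    
    ┃···┃          │ ░░       ┃  ┃    
    ┃···┃          │░░        ┃  ┃    
    ┃███┃          │          ┃  ┃    
    ┃███┃          │          ┃  ┃    
    ┃██·┃          │          ┃  ┃    
    ┃█·█┃          │Score:    ┃  ┃    
    ┃··█┃          │0         ┃  ┃    
    ┃···┃          │          ┃  ┃    
    ┃█·█┃          │          ┃  ┃    
    ┃███┗━━━━━━━━━━━━━━━━━━━━━┛  ┃    
    ┗━━━━━━━━━━━━━━━━━━━━━━━━━━━━┛    
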